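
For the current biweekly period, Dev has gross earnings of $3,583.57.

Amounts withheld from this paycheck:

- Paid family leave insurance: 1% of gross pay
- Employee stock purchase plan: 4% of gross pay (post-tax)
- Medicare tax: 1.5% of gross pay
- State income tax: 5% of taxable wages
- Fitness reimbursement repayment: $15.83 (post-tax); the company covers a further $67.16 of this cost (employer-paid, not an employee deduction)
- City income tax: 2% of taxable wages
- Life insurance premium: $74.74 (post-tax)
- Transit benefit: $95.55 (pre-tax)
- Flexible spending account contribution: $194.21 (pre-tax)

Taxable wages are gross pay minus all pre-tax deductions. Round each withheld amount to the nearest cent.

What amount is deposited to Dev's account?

$2,739.74

Transit benefit: $95.55
Flexible spending account contribution: $194.21
Pre-tax total = $95.55 + $194.21 = $289.76
Taxable wages = $3,583.57 − $289.76 = $3,293.81
State income tax: $3,293.81 × 0.05 = $164.69
City income tax: $3,293.81 × 0.02 = $65.88
Paid family leave insurance: $3,583.57 × 0.01 = $35.84
Medicare tax: $3,583.57 × 0.015 = $53.75
Fitness reimbursement repayment: $15.83
Employee stock purchase plan: $3,583.57 × 0.04 = $143.34
Life insurance premium: $74.74
(Employer's $67.16 toward fitness reimbursement repayment is not withheld from the employee.)
Total deductions = $95.55 + $194.21 + $164.69 + $65.88 + $35.84 + $53.75 + $15.83 + $143.34 + $74.74 = $843.83
Net pay = $3,583.57 − $843.83 = $2,739.74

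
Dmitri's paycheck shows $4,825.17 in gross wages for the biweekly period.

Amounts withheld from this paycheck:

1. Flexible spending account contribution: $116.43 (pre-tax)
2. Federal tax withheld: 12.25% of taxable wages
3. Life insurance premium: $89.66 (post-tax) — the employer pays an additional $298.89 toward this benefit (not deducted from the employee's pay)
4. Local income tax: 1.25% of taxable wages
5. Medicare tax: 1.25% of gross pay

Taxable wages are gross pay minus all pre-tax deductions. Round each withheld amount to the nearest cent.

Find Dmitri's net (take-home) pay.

Flexible spending account contribution: $116.43
Taxable wages = $4,825.17 − $116.43 = $4,708.74
Local income tax: $4,708.74 × 0.0125 = $58.86
Federal tax withheld: $4,708.74 × 0.1225 = $576.82
Medicare tax: $4,825.17 × 0.0125 = $60.31
Life insurance premium: $89.66
(Employer's $298.89 toward life insurance premium is not withheld from the employee.)
Total deductions = $116.43 + $58.86 + $576.82 + $60.31 + $89.66 = $902.08
Net pay = $4,825.17 − $902.08 = $3,923.09

$3,923.09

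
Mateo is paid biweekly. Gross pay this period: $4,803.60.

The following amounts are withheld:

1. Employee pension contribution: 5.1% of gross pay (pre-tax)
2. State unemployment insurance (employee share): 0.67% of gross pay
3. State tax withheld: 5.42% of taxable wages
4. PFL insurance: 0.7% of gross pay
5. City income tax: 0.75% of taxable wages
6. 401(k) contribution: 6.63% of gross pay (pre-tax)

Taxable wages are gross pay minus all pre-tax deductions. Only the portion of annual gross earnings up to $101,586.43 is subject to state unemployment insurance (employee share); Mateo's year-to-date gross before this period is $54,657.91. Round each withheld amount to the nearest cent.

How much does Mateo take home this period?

$3,912.71

401(k) contribution: $4,803.60 × 0.0663 = $318.48
Employee pension contribution: $4,803.60 × 0.051 = $244.98
Pre-tax total = $318.48 + $244.98 = $563.46
Taxable wages = $4,803.60 − $563.46 = $4,240.14
City income tax: $4,240.14 × 0.0075 = $31.80
State tax withheld: $4,240.14 × 0.0542 = $229.82
State unemployment insurance (employee share): cap not yet reached, full $4,803.60 is subject → $4,803.60 × 0.0067 = $32.18
PFL insurance: $4,803.60 × 0.007 = $33.63
Total deductions = $318.48 + $244.98 + $31.80 + $229.82 + $32.18 + $33.63 = $890.89
Net pay = $4,803.60 − $890.89 = $3,912.71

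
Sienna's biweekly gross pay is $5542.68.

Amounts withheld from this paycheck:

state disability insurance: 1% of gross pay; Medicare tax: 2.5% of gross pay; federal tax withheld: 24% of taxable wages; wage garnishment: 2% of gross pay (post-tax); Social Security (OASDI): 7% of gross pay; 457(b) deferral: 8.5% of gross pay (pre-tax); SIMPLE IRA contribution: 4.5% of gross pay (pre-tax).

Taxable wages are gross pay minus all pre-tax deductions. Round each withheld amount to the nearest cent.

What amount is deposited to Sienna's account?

$2971.98

457(b) deferral: $5542.68 × 0.085 = $471.13
SIMPLE IRA contribution: $5542.68 × 0.045 = $249.42
Pre-tax total = $471.13 + $249.42 = $720.55
Taxable wages = $5542.68 − $720.55 = $4822.13
Federal tax withheld: $4822.13 × 0.24 = $1157.31
Social Security (OASDI): $5542.68 × 0.07 = $387.99
State disability insurance: $5542.68 × 0.01 = $55.43
Medicare tax: $5542.68 × 0.025 = $138.57
Wage garnishment: $5542.68 × 0.02 = $110.85
Total deductions = $471.13 + $249.42 + $1157.31 + $387.99 + $55.43 + $138.57 + $110.85 = $2570.70
Net pay = $5542.68 − $2570.70 = $2971.98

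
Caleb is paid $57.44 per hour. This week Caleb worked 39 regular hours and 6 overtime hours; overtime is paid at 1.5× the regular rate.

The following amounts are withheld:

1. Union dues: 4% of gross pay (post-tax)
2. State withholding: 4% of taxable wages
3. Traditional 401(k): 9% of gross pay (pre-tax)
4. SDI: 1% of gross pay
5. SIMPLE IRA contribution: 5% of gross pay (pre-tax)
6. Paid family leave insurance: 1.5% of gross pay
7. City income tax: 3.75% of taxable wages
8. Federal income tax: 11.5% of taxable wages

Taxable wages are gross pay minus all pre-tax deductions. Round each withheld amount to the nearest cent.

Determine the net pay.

$1,735.47

Regular pay: 39 × $57.44 = $2,240.16
Overtime pay: 6 × $57.44 × 1.5 = $516.96
Gross pay = $2,240.16 + $516.96 = $2,757.12
Traditional 401(k): $2,757.12 × 0.09 = $248.14
SIMPLE IRA contribution: $2,757.12 × 0.05 = $137.86
Pre-tax total = $248.14 + $137.86 = $386.00
Taxable wages = $2,757.12 − $386.00 = $2,371.12
State withholding: $2,371.12 × 0.04 = $94.84
City income tax: $2,371.12 × 0.0375 = $88.92
Federal income tax: $2,371.12 × 0.115 = $272.68
SDI: $2,757.12 × 0.01 = $27.57
Paid family leave insurance: $2,757.12 × 0.015 = $41.36
Union dues: $2,757.12 × 0.04 = $110.28
Total deductions = $248.14 + $137.86 + $94.84 + $88.92 + $272.68 + $27.57 + $41.36 + $110.28 = $1,021.65
Net pay = $2,757.12 − $1,021.65 = $1,735.47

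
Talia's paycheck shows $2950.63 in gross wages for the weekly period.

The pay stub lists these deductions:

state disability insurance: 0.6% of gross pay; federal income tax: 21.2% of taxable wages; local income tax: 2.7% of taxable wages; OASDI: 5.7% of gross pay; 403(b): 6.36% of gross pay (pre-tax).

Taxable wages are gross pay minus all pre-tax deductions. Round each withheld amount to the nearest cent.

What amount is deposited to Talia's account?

403(b): $2950.63 × 0.0636 = $187.66
Taxable wages = $2950.63 − $187.66 = $2762.97
Federal income tax: $2762.97 × 0.212 = $585.75
Local income tax: $2762.97 × 0.027 = $74.60
State disability insurance: $2950.63 × 0.006 = $17.70
OASDI: $2950.63 × 0.057 = $168.19
Total deductions = $187.66 + $585.75 + $74.60 + $17.70 + $168.19 = $1033.90
Net pay = $2950.63 − $1033.90 = $1916.73

$1916.73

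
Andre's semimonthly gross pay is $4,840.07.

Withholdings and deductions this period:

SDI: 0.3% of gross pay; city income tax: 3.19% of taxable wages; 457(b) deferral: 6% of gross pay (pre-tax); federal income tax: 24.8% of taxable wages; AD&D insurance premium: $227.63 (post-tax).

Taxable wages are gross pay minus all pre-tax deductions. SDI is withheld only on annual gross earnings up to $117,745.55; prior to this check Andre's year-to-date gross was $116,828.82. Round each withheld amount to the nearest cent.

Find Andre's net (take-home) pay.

$3,045.84

457(b) deferral: $4,840.07 × 0.06 = $290.40
Taxable wages = $4,840.07 − $290.40 = $4,549.67
City income tax: $4,549.67 × 0.0319 = $145.13
Federal income tax: $4,549.67 × 0.248 = $1,128.32
SDI: only $117,745.55 − $116,828.82 = $916.73 of this check is subject → $916.73 × 0.003 = $2.75
AD&D insurance premium: $227.63
Total deductions = $290.40 + $145.13 + $1,128.32 + $2.75 + $227.63 = $1,794.23
Net pay = $4,840.07 − $1,794.23 = $3,045.84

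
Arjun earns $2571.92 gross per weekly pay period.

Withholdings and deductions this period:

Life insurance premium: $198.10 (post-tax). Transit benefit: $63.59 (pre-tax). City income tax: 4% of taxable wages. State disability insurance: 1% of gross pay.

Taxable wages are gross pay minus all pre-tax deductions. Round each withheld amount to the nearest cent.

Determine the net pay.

$2184.18

Transit benefit: $63.59
Taxable wages = $2571.92 − $63.59 = $2508.33
City income tax: $2508.33 × 0.04 = $100.33
State disability insurance: $2571.92 × 0.01 = $25.72
Life insurance premium: $198.10
Total deductions = $63.59 + $100.33 + $25.72 + $198.10 = $387.74
Net pay = $2571.92 − $387.74 = $2184.18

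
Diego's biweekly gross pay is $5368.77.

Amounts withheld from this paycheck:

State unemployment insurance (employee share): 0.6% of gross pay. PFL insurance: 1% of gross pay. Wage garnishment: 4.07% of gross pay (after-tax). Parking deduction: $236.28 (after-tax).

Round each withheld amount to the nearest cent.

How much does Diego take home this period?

$4828.08

State unemployment insurance (employee share): $5368.77 × 0.006 = $32.21
PFL insurance: $5368.77 × 0.01 = $53.69
Parking deduction: $236.28
Wage garnishment: $5368.77 × 0.0407 = $218.51
Total deductions = $32.21 + $53.69 + $236.28 + $218.51 = $540.69
Net pay = $5368.77 − $540.69 = $4828.08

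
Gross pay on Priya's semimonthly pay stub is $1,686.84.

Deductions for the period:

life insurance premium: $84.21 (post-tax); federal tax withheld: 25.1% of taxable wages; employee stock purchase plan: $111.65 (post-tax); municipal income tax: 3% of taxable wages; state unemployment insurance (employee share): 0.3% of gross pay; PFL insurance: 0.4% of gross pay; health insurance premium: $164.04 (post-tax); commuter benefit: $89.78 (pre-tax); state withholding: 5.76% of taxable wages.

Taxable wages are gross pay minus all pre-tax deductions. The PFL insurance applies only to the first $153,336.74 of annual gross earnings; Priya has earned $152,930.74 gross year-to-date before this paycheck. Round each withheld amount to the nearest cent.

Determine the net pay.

Commuter benefit: $89.78
Taxable wages = $1,686.84 − $89.78 = $1,597.06
Municipal income tax: $1,597.06 × 0.03 = $47.91
Federal tax withheld: $1,597.06 × 0.251 = $400.86
State withholding: $1,597.06 × 0.0576 = $91.99
PFL insurance: only $153,336.74 − $152,930.74 = $406.00 of this check is subject → $406.00 × 0.004 = $1.62
State unemployment insurance (employee share): $1,686.84 × 0.003 = $5.06
Life insurance premium: $84.21
Health insurance premium: $164.04
Employee stock purchase plan: $111.65
Total deductions = $89.78 + $47.91 + $400.86 + $91.99 + $1.62 + $5.06 + $84.21 + $164.04 + $111.65 = $997.12
Net pay = $1,686.84 − $997.12 = $689.72

$689.72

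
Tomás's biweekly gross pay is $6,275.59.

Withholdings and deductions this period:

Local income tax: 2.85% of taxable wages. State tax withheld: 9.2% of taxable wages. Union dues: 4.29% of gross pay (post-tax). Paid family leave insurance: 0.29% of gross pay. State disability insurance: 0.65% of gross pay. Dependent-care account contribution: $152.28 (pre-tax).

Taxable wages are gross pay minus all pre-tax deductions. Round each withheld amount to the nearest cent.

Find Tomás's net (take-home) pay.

$5,057.25

Dependent-care account contribution: $152.28
Taxable wages = $6,275.59 − $152.28 = $6,123.31
State tax withheld: $6,123.31 × 0.092 = $563.34
Local income tax: $6,123.31 × 0.0285 = $174.51
State disability insurance: $6,275.59 × 0.0065 = $40.79
Paid family leave insurance: $6,275.59 × 0.0029 = $18.20
Union dues: $6,275.59 × 0.0429 = $269.22
Total deductions = $152.28 + $563.34 + $174.51 + $40.79 + $18.20 + $269.22 = $1,218.34
Net pay = $6,275.59 − $1,218.34 = $5,057.25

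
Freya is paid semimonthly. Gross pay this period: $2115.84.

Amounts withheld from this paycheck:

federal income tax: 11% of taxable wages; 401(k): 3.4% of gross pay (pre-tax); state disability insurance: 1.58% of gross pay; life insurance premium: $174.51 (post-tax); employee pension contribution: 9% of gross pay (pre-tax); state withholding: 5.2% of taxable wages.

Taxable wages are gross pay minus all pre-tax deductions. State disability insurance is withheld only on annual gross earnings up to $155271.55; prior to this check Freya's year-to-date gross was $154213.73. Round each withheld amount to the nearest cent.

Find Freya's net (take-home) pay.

$1361.99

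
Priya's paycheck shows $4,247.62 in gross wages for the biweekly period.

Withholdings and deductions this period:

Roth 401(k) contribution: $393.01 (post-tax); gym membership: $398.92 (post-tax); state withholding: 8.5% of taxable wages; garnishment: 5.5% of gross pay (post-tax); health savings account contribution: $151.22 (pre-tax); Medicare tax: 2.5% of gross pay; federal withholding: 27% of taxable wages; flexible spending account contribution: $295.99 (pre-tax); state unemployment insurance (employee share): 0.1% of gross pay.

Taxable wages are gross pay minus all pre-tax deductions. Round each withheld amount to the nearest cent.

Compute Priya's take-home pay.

$1,315.28

Flexible spending account contribution: $295.99
Health savings account contribution: $151.22
Pre-tax total = $295.99 + $151.22 = $447.21
Taxable wages = $4,247.62 − $447.21 = $3,800.41
Federal withholding: $3,800.41 × 0.27 = $1,026.11
State withholding: $3,800.41 × 0.085 = $323.03
Medicare tax: $4,247.62 × 0.025 = $106.19
State unemployment insurance (employee share): $4,247.62 × 0.001 = $4.25
Roth 401(k) contribution: $393.01
Gym membership: $398.92
Garnishment: $4,247.62 × 0.055 = $233.62
Total deductions = $295.99 + $151.22 + $1,026.11 + $323.03 + $106.19 + $4.25 + $393.01 + $398.92 + $233.62 = $2,932.34
Net pay = $4,247.62 − $2,932.34 = $1,315.28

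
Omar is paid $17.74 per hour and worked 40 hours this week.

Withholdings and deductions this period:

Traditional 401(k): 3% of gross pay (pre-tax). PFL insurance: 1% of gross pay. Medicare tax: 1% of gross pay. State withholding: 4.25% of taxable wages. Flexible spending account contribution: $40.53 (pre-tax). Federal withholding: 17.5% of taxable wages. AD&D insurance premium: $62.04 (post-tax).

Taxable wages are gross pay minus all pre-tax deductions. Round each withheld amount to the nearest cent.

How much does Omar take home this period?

$430.65

Gross pay: 40 × $17.74 = $709.60
Flexible spending account contribution: $40.53
Traditional 401(k): $709.60 × 0.03 = $21.29
Pre-tax total = $40.53 + $21.29 = $61.82
Taxable wages = $709.60 − $61.82 = $647.78
Federal withholding: $647.78 × 0.175 = $113.36
State withholding: $647.78 × 0.0425 = $27.53
Medicare tax: $709.60 × 0.01 = $7.10
PFL insurance: $709.60 × 0.01 = $7.10
AD&D insurance premium: $62.04
Total deductions = $40.53 + $21.29 + $113.36 + $27.53 + $7.10 + $7.10 + $62.04 = $278.95
Net pay = $709.60 − $278.95 = $430.65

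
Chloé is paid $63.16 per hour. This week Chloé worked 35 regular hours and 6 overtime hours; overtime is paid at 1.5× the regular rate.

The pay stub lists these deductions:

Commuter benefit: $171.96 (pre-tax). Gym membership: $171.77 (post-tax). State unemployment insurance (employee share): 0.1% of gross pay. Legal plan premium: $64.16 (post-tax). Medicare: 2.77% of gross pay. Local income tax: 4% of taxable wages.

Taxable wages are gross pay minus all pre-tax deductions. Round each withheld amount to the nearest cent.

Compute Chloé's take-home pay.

$2187.11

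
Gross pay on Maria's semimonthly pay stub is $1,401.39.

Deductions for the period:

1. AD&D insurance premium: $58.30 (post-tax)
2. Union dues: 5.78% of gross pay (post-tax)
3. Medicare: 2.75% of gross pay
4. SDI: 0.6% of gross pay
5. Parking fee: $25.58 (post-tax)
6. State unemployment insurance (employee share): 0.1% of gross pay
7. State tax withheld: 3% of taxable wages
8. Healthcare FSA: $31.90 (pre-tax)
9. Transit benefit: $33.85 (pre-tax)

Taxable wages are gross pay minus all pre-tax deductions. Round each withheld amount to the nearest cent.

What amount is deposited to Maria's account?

Transit benefit: $33.85
Healthcare FSA: $31.90
Pre-tax total = $33.85 + $31.90 = $65.75
Taxable wages = $1,401.39 − $65.75 = $1,335.64
State tax withheld: $1,335.64 × 0.03 = $40.07
State unemployment insurance (employee share): $1,401.39 × 0.001 = $1.40
Medicare: $1,401.39 × 0.0275 = $38.54
SDI: $1,401.39 × 0.006 = $8.41
Union dues: $1,401.39 × 0.0578 = $81.00
Parking fee: $25.58
AD&D insurance premium: $58.30
Total deductions = $33.85 + $31.90 + $40.07 + $1.40 + $38.54 + $8.41 + $81.00 + $25.58 + $58.30 = $319.05
Net pay = $1,401.39 − $319.05 = $1,082.34

$1,082.34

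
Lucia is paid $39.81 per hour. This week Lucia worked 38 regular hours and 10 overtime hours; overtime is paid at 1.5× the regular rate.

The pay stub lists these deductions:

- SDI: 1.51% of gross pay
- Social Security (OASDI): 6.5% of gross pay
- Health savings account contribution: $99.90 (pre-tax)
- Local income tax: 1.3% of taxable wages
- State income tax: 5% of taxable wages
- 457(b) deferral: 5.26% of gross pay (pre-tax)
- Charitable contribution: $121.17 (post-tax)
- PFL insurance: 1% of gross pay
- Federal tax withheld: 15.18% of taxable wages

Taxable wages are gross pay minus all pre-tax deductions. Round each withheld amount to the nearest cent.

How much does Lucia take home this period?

Regular pay: 38 × $39.81 = $1,512.78
Overtime pay: 10 × $39.81 × 1.5 = $597.15
Gross pay = $1,512.78 + $597.15 = $2,109.93
457(b) deferral: $2,109.93 × 0.0526 = $110.98
Health savings account contribution: $99.90
Pre-tax total = $110.98 + $99.90 = $210.88
Taxable wages = $2,109.93 − $210.88 = $1,899.05
Local income tax: $1,899.05 × 0.013 = $24.69
Federal tax withheld: $1,899.05 × 0.1518 = $288.28
State income tax: $1,899.05 × 0.05 = $94.95
SDI: $2,109.93 × 0.0151 = $31.86
PFL insurance: $2,109.93 × 0.01 = $21.10
Social Security (OASDI): $2,109.93 × 0.065 = $137.15
Charitable contribution: $121.17
Total deductions = $110.98 + $99.90 + $24.69 + $288.28 + $94.95 + $31.86 + $21.10 + $137.15 + $121.17 = $930.08
Net pay = $2,109.93 − $930.08 = $1,179.85

$1,179.85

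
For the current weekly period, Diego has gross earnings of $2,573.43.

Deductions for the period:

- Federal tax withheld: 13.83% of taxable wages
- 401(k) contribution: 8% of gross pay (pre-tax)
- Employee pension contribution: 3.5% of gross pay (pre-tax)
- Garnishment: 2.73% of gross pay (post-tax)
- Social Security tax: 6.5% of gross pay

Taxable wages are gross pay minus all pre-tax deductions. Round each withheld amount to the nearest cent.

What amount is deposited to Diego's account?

$1,724.99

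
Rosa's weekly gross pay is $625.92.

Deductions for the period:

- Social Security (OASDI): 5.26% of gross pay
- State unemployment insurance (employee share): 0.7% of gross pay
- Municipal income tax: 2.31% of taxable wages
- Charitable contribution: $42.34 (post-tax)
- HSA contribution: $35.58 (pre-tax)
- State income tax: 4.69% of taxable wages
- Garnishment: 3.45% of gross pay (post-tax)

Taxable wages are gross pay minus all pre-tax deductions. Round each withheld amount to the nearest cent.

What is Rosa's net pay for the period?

$447.78

HSA contribution: $35.58
Taxable wages = $625.92 − $35.58 = $590.34
Municipal income tax: $590.34 × 0.0231 = $13.64
State income tax: $590.34 × 0.0469 = $27.69
Social Security (OASDI): $625.92 × 0.0526 = $32.92
State unemployment insurance (employee share): $625.92 × 0.007 = $4.38
Charitable contribution: $42.34
Garnishment: $625.92 × 0.0345 = $21.59
Total deductions = $35.58 + $13.64 + $27.69 + $32.92 + $4.38 + $42.34 + $21.59 = $178.14
Net pay = $625.92 − $178.14 = $447.78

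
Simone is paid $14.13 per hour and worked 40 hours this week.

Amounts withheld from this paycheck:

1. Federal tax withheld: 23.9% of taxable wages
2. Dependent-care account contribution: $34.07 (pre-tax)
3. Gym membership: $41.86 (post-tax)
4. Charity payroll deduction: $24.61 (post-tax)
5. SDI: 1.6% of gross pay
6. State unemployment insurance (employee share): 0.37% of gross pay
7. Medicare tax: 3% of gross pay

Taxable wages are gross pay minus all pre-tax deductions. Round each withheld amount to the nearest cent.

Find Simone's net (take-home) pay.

Gross pay: 40 × $14.13 = $565.20
Dependent-care account contribution: $34.07
Taxable wages = $565.20 − $34.07 = $531.13
Federal tax withheld: $531.13 × 0.239 = $126.94
State unemployment insurance (employee share): $565.20 × 0.0037 = $2.09
Medicare tax: $565.20 × 0.03 = $16.96
SDI: $565.20 × 0.016 = $9.04
Charity payroll deduction: $24.61
Gym membership: $41.86
Total deductions = $34.07 + $126.94 + $2.09 + $16.96 + $9.04 + $24.61 + $41.86 = $255.57
Net pay = $565.20 − $255.57 = $309.63

$309.63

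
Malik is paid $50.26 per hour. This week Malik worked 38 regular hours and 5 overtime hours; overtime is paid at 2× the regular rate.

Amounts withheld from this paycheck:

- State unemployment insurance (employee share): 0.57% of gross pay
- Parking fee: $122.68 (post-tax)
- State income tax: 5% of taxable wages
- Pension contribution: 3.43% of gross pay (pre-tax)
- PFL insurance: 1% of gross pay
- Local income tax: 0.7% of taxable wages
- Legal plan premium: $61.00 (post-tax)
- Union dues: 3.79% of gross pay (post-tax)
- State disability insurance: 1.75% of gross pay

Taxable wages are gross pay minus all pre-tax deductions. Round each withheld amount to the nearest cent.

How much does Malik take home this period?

Regular pay: 38 × $50.26 = $1,909.88
Overtime pay: 5 × $50.26 × 2 = $502.60
Gross pay = $1,909.88 + $502.60 = $2,412.48
Pension contribution: $2,412.48 × 0.0343 = $82.75
Taxable wages = $2,412.48 − $82.75 = $2,329.73
Local income tax: $2,329.73 × 0.007 = $16.31
State income tax: $2,329.73 × 0.05 = $116.49
PFL insurance: $2,412.48 × 0.01 = $24.12
State disability insurance: $2,412.48 × 0.0175 = $42.22
State unemployment insurance (employee share): $2,412.48 × 0.0057 = $13.75
Union dues: $2,412.48 × 0.0379 = $91.43
Legal plan premium: $61.00
Parking fee: $122.68
Total deductions = $82.75 + $16.31 + $116.49 + $24.12 + $42.22 + $13.75 + $91.43 + $61.00 + $122.68 = $570.75
Net pay = $2,412.48 − $570.75 = $1,841.73

$1,841.73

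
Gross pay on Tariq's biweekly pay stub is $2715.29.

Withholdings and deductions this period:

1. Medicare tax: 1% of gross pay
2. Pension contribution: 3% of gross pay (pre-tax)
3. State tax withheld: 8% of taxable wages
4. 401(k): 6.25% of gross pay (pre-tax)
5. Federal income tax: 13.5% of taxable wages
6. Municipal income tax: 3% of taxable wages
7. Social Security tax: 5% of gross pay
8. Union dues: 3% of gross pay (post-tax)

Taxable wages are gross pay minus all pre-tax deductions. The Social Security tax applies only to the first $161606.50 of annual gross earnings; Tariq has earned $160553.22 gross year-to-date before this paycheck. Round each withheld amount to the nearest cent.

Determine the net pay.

401(k): $2715.29 × 0.0625 = $169.71
Pension contribution: $2715.29 × 0.03 = $81.46
Pre-tax total = $169.71 + $81.46 = $251.17
Taxable wages = $2715.29 − $251.17 = $2464.12
Municipal income tax: $2464.12 × 0.03 = $73.92
State tax withheld: $2464.12 × 0.08 = $197.13
Federal income tax: $2464.12 × 0.135 = $332.66
Medicare tax: $2715.29 × 0.01 = $27.15
Social Security tax: only $161606.50 − $160553.22 = $1053.28 of this check is subject → $1053.28 × 0.05 = $52.66
Union dues: $2715.29 × 0.03 = $81.46
Total deductions = $169.71 + $81.46 + $73.92 + $197.13 + $332.66 + $27.15 + $52.66 + $81.46 = $1016.15
Net pay = $2715.29 − $1016.15 = $1699.14

$1699.14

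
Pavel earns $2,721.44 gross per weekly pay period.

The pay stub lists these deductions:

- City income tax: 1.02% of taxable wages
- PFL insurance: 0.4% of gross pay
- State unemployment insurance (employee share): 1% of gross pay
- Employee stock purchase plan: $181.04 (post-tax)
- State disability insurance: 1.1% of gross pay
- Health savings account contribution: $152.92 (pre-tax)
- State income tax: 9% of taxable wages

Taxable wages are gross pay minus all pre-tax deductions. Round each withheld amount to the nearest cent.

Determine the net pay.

Health savings account contribution: $152.92
Taxable wages = $2,721.44 − $152.92 = $2,568.52
State income tax: $2,568.52 × 0.09 = $231.17
City income tax: $2,568.52 × 0.0102 = $26.20
PFL insurance: $2,721.44 × 0.004 = $10.89
State disability insurance: $2,721.44 × 0.011 = $29.94
State unemployment insurance (employee share): $2,721.44 × 0.01 = $27.21
Employee stock purchase plan: $181.04
Total deductions = $152.92 + $231.17 + $26.20 + $10.89 + $29.94 + $27.21 + $181.04 = $659.37
Net pay = $2,721.44 − $659.37 = $2,062.07

$2,062.07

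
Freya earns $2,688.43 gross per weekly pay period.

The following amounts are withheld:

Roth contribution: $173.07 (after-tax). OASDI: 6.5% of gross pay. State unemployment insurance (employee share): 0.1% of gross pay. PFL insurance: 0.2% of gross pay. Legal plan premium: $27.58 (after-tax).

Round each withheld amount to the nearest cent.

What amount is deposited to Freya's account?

PFL insurance: $2,688.43 × 0.002 = $5.38
State unemployment insurance (employee share): $2,688.43 × 0.001 = $2.69
OASDI: $2,688.43 × 0.065 = $174.75
Legal plan premium: $27.58
Roth contribution: $173.07
Total deductions = $5.38 + $2.69 + $174.75 + $27.58 + $173.07 = $383.47
Net pay = $2,688.43 − $383.47 = $2,304.96

$2,304.96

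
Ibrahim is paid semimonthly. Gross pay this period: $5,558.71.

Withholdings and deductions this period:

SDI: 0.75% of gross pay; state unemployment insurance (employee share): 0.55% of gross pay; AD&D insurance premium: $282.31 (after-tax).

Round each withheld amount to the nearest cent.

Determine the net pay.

$5,204.14

State unemployment insurance (employee share): $5,558.71 × 0.0055 = $30.57
SDI: $5,558.71 × 0.0075 = $41.69
AD&D insurance premium: $282.31
Total deductions = $30.57 + $41.69 + $282.31 = $354.57
Net pay = $5,558.71 − $354.57 = $5,204.14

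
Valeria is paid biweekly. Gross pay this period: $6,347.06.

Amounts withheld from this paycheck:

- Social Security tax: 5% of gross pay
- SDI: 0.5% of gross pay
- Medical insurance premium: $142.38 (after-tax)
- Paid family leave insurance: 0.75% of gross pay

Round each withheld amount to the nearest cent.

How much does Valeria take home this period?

$5,807.99

SDI: $6,347.06 × 0.005 = $31.74
Paid family leave insurance: $6,347.06 × 0.0075 = $47.60
Social Security tax: $6,347.06 × 0.05 = $317.35
Medical insurance premium: $142.38
Total deductions = $31.74 + $47.60 + $317.35 + $142.38 = $539.07
Net pay = $6,347.06 − $539.07 = $5,807.99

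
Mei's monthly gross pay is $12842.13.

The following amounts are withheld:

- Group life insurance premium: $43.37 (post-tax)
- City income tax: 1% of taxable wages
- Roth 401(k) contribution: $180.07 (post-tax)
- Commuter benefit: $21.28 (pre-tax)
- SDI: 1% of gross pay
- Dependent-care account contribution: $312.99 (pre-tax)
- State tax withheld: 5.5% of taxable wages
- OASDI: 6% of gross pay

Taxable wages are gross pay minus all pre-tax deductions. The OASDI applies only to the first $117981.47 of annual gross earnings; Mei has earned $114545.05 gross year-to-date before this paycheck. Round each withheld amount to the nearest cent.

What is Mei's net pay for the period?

Dependent-care account contribution: $312.99
Commuter benefit: $21.28
Pre-tax total = $312.99 + $21.28 = $334.27
Taxable wages = $12842.13 − $334.27 = $12507.86
City income tax: $12507.86 × 0.01 = $125.08
State tax withheld: $12507.86 × 0.055 = $687.93
OASDI: only $117981.47 − $114545.05 = $3436.42 of this check is subject → $3436.42 × 0.06 = $206.19
SDI: $12842.13 × 0.01 = $128.42
Group life insurance premium: $43.37
Roth 401(k) contribution: $180.07
Total deductions = $312.99 + $21.28 + $125.08 + $687.93 + $206.19 + $128.42 + $43.37 + $180.07 = $1705.33
Net pay = $12842.13 − $1705.33 = $11136.80

$11136.80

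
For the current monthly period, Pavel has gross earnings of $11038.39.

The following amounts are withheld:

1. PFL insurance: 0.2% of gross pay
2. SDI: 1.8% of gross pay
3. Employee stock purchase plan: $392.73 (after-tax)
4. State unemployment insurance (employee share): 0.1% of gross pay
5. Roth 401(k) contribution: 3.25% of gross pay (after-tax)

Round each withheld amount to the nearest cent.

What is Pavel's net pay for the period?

PFL insurance: $11038.39 × 0.002 = $22.08
SDI: $11038.39 × 0.018 = $198.69
State unemployment insurance (employee share): $11038.39 × 0.001 = $11.04
Employee stock purchase plan: $392.73
Roth 401(k) contribution: $11038.39 × 0.0325 = $358.75
Total deductions = $22.08 + $198.69 + $11.04 + $392.73 + $358.75 = $983.29
Net pay = $11038.39 − $983.29 = $10055.10

$10055.10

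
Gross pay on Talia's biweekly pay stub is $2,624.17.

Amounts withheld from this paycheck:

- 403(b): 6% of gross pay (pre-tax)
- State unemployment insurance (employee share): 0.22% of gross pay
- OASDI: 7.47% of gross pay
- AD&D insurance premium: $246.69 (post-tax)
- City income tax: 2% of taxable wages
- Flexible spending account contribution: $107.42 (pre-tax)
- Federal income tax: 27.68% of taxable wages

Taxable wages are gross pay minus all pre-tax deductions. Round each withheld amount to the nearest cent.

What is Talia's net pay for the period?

403(b): $2,624.17 × 0.06 = $157.45
Flexible spending account contribution: $107.42
Pre-tax total = $157.45 + $107.42 = $264.87
Taxable wages = $2,624.17 − $264.87 = $2,359.30
City income tax: $2,359.30 × 0.02 = $47.19
Federal income tax: $2,359.30 × 0.2768 = $653.05
OASDI: $2,624.17 × 0.0747 = $196.03
State unemployment insurance (employee share): $2,624.17 × 0.0022 = $5.77
AD&D insurance premium: $246.69
Total deductions = $157.45 + $107.42 + $47.19 + $653.05 + $196.03 + $5.77 + $246.69 = $1,413.60
Net pay = $2,624.17 − $1,413.60 = $1,210.57

$1,210.57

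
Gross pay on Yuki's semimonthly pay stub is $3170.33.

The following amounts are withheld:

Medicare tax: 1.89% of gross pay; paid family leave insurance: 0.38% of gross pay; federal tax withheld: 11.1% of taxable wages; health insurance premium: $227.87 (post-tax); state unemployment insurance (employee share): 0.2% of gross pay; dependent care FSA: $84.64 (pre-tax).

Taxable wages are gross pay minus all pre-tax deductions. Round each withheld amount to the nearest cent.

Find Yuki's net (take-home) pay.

Dependent care FSA: $84.64
Taxable wages = $3170.33 − $84.64 = $3085.69
Federal tax withheld: $3085.69 × 0.111 = $342.51
Medicare tax: $3170.33 × 0.0189 = $59.92
State unemployment insurance (employee share): $3170.33 × 0.002 = $6.34
Paid family leave insurance: $3170.33 × 0.0038 = $12.05
Health insurance premium: $227.87
Total deductions = $84.64 + $342.51 + $59.92 + $6.34 + $12.05 + $227.87 = $733.33
Net pay = $3170.33 − $733.33 = $2437.00

$2437.00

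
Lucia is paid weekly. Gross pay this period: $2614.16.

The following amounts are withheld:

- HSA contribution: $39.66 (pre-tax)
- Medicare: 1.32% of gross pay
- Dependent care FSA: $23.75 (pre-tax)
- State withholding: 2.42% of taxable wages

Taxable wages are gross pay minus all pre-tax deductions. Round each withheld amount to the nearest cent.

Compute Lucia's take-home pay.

HSA contribution: $39.66
Dependent care FSA: $23.75
Pre-tax total = $39.66 + $23.75 = $63.41
Taxable wages = $2614.16 − $63.41 = $2550.75
State withholding: $2550.75 × 0.0242 = $61.73
Medicare: $2614.16 × 0.0132 = $34.51
Total deductions = $39.66 + $23.75 + $61.73 + $34.51 = $159.65
Net pay = $2614.16 − $159.65 = $2454.51

$2454.51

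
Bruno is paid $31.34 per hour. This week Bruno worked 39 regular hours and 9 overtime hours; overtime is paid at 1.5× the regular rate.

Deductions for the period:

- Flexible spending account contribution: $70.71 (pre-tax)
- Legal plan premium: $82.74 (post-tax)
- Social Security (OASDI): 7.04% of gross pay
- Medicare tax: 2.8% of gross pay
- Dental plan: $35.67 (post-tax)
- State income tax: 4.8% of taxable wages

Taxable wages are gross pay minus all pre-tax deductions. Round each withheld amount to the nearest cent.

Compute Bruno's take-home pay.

$1218.75

Regular pay: 39 × $31.34 = $1222.26
Overtime pay: 9 × $31.34 × 1.5 = $423.09
Gross pay = $1222.26 + $423.09 = $1645.35
Flexible spending account contribution: $70.71
Taxable wages = $1645.35 − $70.71 = $1574.64
State income tax: $1574.64 × 0.048 = $75.58
Social Security (OASDI): $1645.35 × 0.0704 = $115.83
Medicare tax: $1645.35 × 0.028 = $46.07
Legal plan premium: $82.74
Dental plan: $35.67
Total deductions = $70.71 + $75.58 + $115.83 + $46.07 + $82.74 + $35.67 = $426.60
Net pay = $1645.35 − $426.60 = $1218.75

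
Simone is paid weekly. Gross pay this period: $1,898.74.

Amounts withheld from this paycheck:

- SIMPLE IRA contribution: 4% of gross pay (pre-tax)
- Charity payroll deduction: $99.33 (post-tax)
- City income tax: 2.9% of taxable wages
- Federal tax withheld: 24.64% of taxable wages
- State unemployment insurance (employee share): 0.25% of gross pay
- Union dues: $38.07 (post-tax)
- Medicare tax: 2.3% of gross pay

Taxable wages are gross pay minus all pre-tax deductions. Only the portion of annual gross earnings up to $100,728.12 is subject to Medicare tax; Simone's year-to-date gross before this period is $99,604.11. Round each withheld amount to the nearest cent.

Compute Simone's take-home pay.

$1,152.79

SIMPLE IRA contribution: $1,898.74 × 0.04 = $75.95
Taxable wages = $1,898.74 − $75.95 = $1,822.79
Federal tax withheld: $1,822.79 × 0.2464 = $449.14
City income tax: $1,822.79 × 0.029 = $52.86
Medicare tax: only $100,728.12 − $99,604.11 = $1,124.01 of this check is subject → $1,124.01 × 0.023 = $25.85
State unemployment insurance (employee share): $1,898.74 × 0.0025 = $4.75
Union dues: $38.07
Charity payroll deduction: $99.33
Total deductions = $75.95 + $449.14 + $52.86 + $25.85 + $4.75 + $38.07 + $99.33 = $745.95
Net pay = $1,898.74 − $745.95 = $1,152.79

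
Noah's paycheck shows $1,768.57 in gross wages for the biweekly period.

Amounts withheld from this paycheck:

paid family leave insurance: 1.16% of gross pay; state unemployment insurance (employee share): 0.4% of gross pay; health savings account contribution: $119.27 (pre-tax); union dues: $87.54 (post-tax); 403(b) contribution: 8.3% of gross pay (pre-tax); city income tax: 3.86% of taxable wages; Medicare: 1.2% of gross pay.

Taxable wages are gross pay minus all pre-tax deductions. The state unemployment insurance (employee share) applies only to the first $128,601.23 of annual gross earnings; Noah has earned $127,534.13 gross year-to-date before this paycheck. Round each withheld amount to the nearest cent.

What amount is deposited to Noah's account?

$1,310.96

403(b) contribution: $1,768.57 × 0.083 = $146.79
Health savings account contribution: $119.27
Pre-tax total = $146.79 + $119.27 = $266.06
Taxable wages = $1,768.57 − $266.06 = $1,502.51
City income tax: $1,502.51 × 0.0386 = $58.00
State unemployment insurance (employee share): only $128,601.23 − $127,534.13 = $1,067.10 of this check is subject → $1,067.10 × 0.004 = $4.27
Paid family leave insurance: $1,768.57 × 0.0116 = $20.52
Medicare: $1,768.57 × 0.012 = $21.22
Union dues: $87.54
Total deductions = $146.79 + $119.27 + $58.00 + $4.27 + $20.52 + $21.22 + $87.54 = $457.61
Net pay = $1,768.57 − $457.61 = $1,310.96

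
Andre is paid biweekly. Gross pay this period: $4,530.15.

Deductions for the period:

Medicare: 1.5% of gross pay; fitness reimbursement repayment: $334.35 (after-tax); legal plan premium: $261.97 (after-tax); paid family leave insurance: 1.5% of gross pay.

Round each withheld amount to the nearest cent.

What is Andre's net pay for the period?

$3,797.93

Paid family leave insurance: $4,530.15 × 0.015 = $67.95
Medicare: $4,530.15 × 0.015 = $67.95
Fitness reimbursement repayment: $334.35
Legal plan premium: $261.97
Total deductions = $67.95 + $67.95 + $334.35 + $261.97 = $732.22
Net pay = $4,530.15 − $732.22 = $3,797.93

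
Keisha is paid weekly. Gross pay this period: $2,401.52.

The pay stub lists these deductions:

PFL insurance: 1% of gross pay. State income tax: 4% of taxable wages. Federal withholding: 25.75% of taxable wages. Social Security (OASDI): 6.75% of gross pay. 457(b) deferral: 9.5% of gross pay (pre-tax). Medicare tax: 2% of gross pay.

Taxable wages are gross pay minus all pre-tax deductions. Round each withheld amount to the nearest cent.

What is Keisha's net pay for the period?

457(b) deferral: $2,401.52 × 0.095 = $228.14
Taxable wages = $2,401.52 − $228.14 = $2,173.38
State income tax: $2,173.38 × 0.04 = $86.94
Federal withholding: $2,173.38 × 0.2575 = $559.65
PFL insurance: $2,401.52 × 0.01 = $24.02
Medicare tax: $2,401.52 × 0.02 = $48.03
Social Security (OASDI): $2,401.52 × 0.0675 = $162.10
Total deductions = $228.14 + $86.94 + $559.65 + $24.02 + $48.03 + $162.10 = $1,108.88
Net pay = $2,401.52 − $1,108.88 = $1,292.64

$1,292.64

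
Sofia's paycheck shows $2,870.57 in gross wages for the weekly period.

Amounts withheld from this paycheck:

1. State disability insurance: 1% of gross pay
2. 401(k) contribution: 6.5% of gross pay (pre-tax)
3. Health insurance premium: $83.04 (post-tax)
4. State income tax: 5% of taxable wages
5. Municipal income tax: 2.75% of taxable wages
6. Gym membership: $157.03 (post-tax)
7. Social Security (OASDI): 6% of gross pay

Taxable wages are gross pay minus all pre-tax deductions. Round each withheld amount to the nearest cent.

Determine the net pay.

401(k) contribution: $2,870.57 × 0.065 = $186.59
Taxable wages = $2,870.57 − $186.59 = $2,683.98
Municipal income tax: $2,683.98 × 0.0275 = $73.81
State income tax: $2,683.98 × 0.05 = $134.20
State disability insurance: $2,870.57 × 0.01 = $28.71
Social Security (OASDI): $2,870.57 × 0.06 = $172.23
Health insurance premium: $83.04
Gym membership: $157.03
Total deductions = $186.59 + $73.81 + $134.20 + $28.71 + $172.23 + $83.04 + $157.03 = $835.61
Net pay = $2,870.57 − $835.61 = $2,034.96

$2,034.96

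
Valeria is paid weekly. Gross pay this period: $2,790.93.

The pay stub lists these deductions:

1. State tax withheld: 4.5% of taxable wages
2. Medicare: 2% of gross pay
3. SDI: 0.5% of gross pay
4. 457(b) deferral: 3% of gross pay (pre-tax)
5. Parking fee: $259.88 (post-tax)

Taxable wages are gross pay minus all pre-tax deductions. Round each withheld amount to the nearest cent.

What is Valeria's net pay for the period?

457(b) deferral: $2,790.93 × 0.03 = $83.73
Taxable wages = $2,790.93 − $83.73 = $2,707.20
State tax withheld: $2,707.20 × 0.045 = $121.82
Medicare: $2,790.93 × 0.02 = $55.82
SDI: $2,790.93 × 0.005 = $13.95
Parking fee: $259.88
Total deductions = $83.73 + $121.82 + $55.82 + $13.95 + $259.88 = $535.20
Net pay = $2,790.93 − $535.20 = $2,255.73

$2,255.73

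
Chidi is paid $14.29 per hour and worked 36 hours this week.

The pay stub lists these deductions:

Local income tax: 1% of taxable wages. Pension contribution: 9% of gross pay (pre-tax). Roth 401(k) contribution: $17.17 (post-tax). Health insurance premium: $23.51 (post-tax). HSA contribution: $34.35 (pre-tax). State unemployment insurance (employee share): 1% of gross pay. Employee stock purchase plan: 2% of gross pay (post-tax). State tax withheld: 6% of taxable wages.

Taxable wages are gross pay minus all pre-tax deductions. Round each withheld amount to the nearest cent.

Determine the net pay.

$347.31

Gross pay: 36 × $14.29 = $514.44
HSA contribution: $34.35
Pension contribution: $514.44 × 0.09 = $46.30
Pre-tax total = $34.35 + $46.30 = $80.65
Taxable wages = $514.44 − $80.65 = $433.79
State tax withheld: $433.79 × 0.06 = $26.03
Local income tax: $433.79 × 0.01 = $4.34
State unemployment insurance (employee share): $514.44 × 0.01 = $5.14
Roth 401(k) contribution: $17.17
Employee stock purchase plan: $514.44 × 0.02 = $10.29
Health insurance premium: $23.51
Total deductions = $34.35 + $46.30 + $26.03 + $4.34 + $5.14 + $17.17 + $10.29 + $23.51 = $167.13
Net pay = $514.44 − $167.13 = $347.31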